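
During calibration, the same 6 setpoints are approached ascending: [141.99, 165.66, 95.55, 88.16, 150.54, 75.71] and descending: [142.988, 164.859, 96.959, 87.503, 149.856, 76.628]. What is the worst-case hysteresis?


|141.99 - 142.988| = 0.9980
|165.66 - 164.859| = 0.8010
|95.55 - 96.959| = 1.4090
|88.16 - 87.503| = 0.6570
|150.54 - 149.856| = 0.6840
|75.71 - 76.628| = 0.9180
hysteresis = max(diffs) = 1.4090

1.4090


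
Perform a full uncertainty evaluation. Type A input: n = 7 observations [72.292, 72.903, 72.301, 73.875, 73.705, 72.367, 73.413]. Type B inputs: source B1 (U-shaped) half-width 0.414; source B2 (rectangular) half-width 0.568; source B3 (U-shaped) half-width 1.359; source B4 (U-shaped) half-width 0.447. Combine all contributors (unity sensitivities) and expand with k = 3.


mean = (72.292 + 72.903 + 72.301 + 73.875 + 73.705 + 72.367 + 73.413) / 7 = 72.97942857
s = sqrt(sum((x - mean)^2)/(n-1)) = 0.68680659
u_A = s / sqrt(n) = 0.68680659 / sqrt(7) = 0.25958849
u_B1 = 0.414 / sqrt(2) = 0.29274221
u_B2 = 0.568 / sqrt(3) = 0.32793495
u_B3 = 1.359 / sqrt(2) = 0.96095812
u_B4 = 0.447 / sqrt(2) = 0.31607673
uc = sqrt(0.25958849^2 + 0.29274221^2 + 0.32793495^2 + 0.96095812^2 + 0.31607673^2) = 1.1331242
U = k * uc = 3 * 1.1331242
U = 3.3994

3.3994


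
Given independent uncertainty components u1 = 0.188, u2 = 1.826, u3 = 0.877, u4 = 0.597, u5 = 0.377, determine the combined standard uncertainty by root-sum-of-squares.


uc = sqrt(0.188^2 + 1.826^2 + 0.877^2 + 0.597^2 + 0.377^2)
uc = sqrt(4.637287)
uc = 2.1534

2.1534


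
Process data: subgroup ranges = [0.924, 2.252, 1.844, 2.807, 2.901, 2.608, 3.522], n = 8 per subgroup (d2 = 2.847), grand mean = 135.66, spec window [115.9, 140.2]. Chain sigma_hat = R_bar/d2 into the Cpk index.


R_bar = (0.924 + 2.252 + 1.844 + 2.807 + 2.901 + 2.608 + 3.522) / 7 = 2.4082857
sigma = R_bar / d2 = 2.4082857 / 2.847 = 0.84590295
Cp = (USL - LSL)/(6*sigma) = (140.2 - 115.9)/(6*0.84590295) = 4.7878
Cpu = (140.2 - 135.66)/(3*0.84590295) = 1.7890
Cpl = (135.66 - 115.9)/(3*0.84590295) = 7.7866
Cpk = min(Cpu, Cpl) = 1.7890

1.7890


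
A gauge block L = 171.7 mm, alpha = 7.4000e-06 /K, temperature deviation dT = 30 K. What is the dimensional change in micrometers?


dL = L * alpha * dT
= 171.7 * 7.4000e-06 * 30
= 0.0381174 mm
dL_um = 0.0381174 * 1000 = 38.1174 um

38.1174


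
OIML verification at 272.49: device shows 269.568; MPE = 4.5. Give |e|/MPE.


e = indication - reference = 269.568 - 272.49 = -2.9220
|e| = 2.9220
ratio = |e| / MPE = 2.9220 / 4.5
ratio = 0.6493

0.6493


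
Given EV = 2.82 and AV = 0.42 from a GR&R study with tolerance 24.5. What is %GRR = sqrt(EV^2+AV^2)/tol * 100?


GRR = sqrt(EV^2 + AV^2) = sqrt(2.82^2 + 0.42^2) = 2.851105
%GRR = GRR / tol * 100 = 2.851105 / 24.5 * 100
%GRR = 11.6372

11.6372


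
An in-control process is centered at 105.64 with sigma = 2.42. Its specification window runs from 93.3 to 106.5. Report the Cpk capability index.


Cpu = (USL - mean) / (3*sigma) = (106.5 - 105.64) / (3*2.42) = 0.1185
Cpl = (mean - LSL) / (3*sigma) = (105.64 - 93.3) / (3*2.42) = 1.6997
Cpk = min(Cpu, Cpl) = 0.1185

0.1185


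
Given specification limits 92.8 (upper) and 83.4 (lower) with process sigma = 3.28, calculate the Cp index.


Cp = (USL - LSL) / (6 * sigma)
= (92.8 - 83.4) / (6 * 3.28)
= 9.4000 / 19.6800
= 0.4776

0.4776


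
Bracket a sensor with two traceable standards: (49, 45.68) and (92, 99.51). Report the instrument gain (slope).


slope = (y2 - y1) / (x2 - x1)
= (99.51 - 45.68) / (92 - 49)
= 53.8300 / 43
= 1.2519

1.2519


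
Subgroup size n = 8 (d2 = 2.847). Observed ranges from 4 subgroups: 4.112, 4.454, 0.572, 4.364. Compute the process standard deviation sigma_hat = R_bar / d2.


R_bar = (4.112 + 4.454 + 0.572 + 4.364) / 4
R_bar = 13.502 / 4 = 3.3755
sigma_hat = R_bar / d2 = 3.3755 / 2.847 = 1.1856

1.1856


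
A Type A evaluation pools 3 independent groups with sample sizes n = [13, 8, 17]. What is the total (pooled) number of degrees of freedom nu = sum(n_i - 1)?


nu = sum_i (n_i - 1)
nu = ((13 - 1) + (8 - 1) + (17 - 1))
nu = 12 + 7 + 16
nu = 35

35


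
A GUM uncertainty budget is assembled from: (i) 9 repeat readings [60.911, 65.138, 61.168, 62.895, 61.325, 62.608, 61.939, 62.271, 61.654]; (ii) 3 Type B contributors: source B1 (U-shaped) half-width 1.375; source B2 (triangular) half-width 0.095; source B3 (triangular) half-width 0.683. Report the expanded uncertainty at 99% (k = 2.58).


mean = (60.911 + 65.138 + 61.168 + 62.895 + 61.325 + 62.608 + 61.939 + 62.271 + 61.654) / 9 = 62.21211111
s = sqrt(sum((x - mean)^2)/(n-1)) = 1.2817693
u_A = s / sqrt(n) = 1.2817693 / sqrt(9) = 0.42725643
u_B1 = 1.375 / sqrt(2) = 0.97227182
u_B2 = 0.095 / sqrt(6) = 0.038783588
u_B3 = 0.683 / sqrt(6) = 0.27883358
uc = sqrt(0.42725643^2 + 0.97227182^2 + 0.038783588^2 + 0.27883358^2) = 1.0986869
U = k * uc = 2.58 * 1.0986869
U = 2.8346

2.8346


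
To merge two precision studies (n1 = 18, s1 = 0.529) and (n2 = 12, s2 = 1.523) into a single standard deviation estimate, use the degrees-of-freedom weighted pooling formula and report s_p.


s_p = sqrt(((n1-1)*s1^2 + (n2-1)*s2^2) / (n1+n2-2))
numerator = (18-1)*0.529^2 + (12-1)*1.523^2 = 4.757297 + 25.514819 = 30.272116
denominator = 18 + 12 - 2 = 28
s_p^2 = 30.272116 / 28 = 1.081147
s_p = sqrt(1.081147) = 1.0398

1.0398


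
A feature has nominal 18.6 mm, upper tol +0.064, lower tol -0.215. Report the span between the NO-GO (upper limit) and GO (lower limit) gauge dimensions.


GO = nominal - lower_tol (smallest hole = maximum material condition)
GO = 18.6 - 0.215 = 18.385
NO-GO = nominal + upper_tol (largest hole = least material condition)
NO-GO = 18.6 + 0.064 = 18.664
spread = NO-GO - GO = 18.664 - 18.385 = 0.2790

0.2790


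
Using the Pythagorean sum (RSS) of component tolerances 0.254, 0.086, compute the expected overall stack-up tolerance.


RSS = sqrt(0.254^2 + 0.086^2)
= sqrt(0.071912)
= 0.2682

0.2682


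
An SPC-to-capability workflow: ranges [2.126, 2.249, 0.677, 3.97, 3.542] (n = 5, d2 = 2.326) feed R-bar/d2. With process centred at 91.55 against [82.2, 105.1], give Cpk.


R_bar = (2.126 + 2.249 + 0.677 + 3.97 + 3.542) / 5 = 2.5128
sigma = R_bar / d2 = 2.5128 / 2.326 = 1.0803095
Cp = (USL - LSL)/(6*sigma) = (105.1 - 82.2)/(6*1.0803095) = 3.5329
Cpu = (105.1 - 91.55)/(3*1.0803095) = 4.1809
Cpl = (91.55 - 82.2)/(3*1.0803095) = 2.8850
Cpk = min(Cpu, Cpl) = 2.8850

2.8850


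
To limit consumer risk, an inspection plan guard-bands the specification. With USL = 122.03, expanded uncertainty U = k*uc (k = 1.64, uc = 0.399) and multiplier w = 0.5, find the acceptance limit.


U = k * uc = 1.64 * 0.399 = 0.65436
guard band g = w * U = 0.5 * 0.65436 = 0.32718
AL = USL - g = 122.03 - 0.32718
AL = 121.7028

121.7028


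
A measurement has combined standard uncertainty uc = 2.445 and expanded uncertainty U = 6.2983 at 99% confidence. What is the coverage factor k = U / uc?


k = U / uc
k = 6.2983 / 2.445
k = 2.576

2.576


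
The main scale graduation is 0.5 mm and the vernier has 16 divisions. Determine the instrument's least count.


LC = MSD / n_div
= 0.5 / 16
= 0.0312

0.0312


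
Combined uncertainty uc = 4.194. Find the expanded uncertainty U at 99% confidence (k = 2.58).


U = k * uc
U = 2.58 * 4.194
U = 10.8205

10.8205


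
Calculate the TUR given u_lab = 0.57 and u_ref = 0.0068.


TUR = u_lab / u_ref
= 0.57 / 0.0068
= 83.8235

83.8235


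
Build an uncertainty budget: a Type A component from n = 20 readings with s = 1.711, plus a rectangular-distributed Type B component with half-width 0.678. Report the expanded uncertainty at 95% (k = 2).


u_A = s / sqrt(n) = 1.711 / sqrt(20) = 0.38259123
u_B = half_width / sqrt(3) = 0.678 / sqrt(3) = 0.39144348
uc = sqrt(u_A^2 + u_B^2) = sqrt(0.38259123^2 + 0.39144348^2) = 0.54736098
U = k * uc = 2 * 0.54736098
U = 1.0947

1.0947


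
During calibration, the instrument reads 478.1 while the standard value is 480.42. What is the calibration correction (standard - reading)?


Correction = standard - reading
= 480.42 - 478.1
= 2.3200

2.3200


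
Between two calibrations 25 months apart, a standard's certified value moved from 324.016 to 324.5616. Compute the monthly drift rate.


rate = (v2 - v1) / months
= (324.5616 - 324.016) / 25
= 0.5456 / 25
= 0.0218

0.0218


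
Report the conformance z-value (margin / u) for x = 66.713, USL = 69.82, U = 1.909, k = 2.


u = U / k = 1.909 / 2 = 0.9545
margin = |USL - x| = |69.82 - 66.713| = 3.107
z = margin / u = 3.107 / 0.9545
z = 3.2551

3.2551


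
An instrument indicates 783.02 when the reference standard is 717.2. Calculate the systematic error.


Systematic error = measured - true
= 783.02 - 717.2
= 65.8200

65.8200


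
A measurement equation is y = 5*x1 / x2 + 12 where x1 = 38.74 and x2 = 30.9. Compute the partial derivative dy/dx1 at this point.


y = 5*x1 / x2 + 12
dy/dx1 = 5/x2
Evaluate at x2 = 30.9: c1 = 5 / 30.9
c1 = 0.1618

0.1618


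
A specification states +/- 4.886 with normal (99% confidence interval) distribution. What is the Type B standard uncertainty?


u_B = half_width / 2.576
u_B = 4.886 / 2.576
u_B = 1.8967

1.8967


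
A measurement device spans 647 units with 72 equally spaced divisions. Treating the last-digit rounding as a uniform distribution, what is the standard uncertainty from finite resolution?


resolution = range / divisions
resolution = 647 / 72 = 8.9861111
u_res = resolution / (2*sqrt(3))
u_res = 8.9861111 / 3.4641016
u_res = 2.5941

2.5941


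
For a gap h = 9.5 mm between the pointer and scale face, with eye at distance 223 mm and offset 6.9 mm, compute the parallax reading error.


error = h * offset / d
= 9.5 * 6.9 / 223
= 0.2939

0.2939


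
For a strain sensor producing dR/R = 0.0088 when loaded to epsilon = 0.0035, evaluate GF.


GF = (dR/R) / epsilon
= 0.0088 / 0.0035
= 2.5143

2.5143


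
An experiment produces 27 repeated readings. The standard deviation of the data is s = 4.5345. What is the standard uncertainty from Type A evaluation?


u_A = s / sqrt(n)
u_A = 4.5345 / sqrt(27)
u_A = 4.5345 / 5.1961524
u_A = 0.8727

0.8727


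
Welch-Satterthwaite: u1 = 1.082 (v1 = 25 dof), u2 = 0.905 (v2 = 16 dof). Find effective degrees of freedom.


uc = sqrt(u1^2 + u2^2) = sqrt(1.082^2 + 0.905^2) = 1.4105846
v_eff = uc^4 / (u1^4/v1 + u2^4/v2)
= 1.4105846^4 / (1.082^4/25 + 0.905^4/16)
= 3.9591007 / 0.096748909
v_eff = 40.9214

40.9214


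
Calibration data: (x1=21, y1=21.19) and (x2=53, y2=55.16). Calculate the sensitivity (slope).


slope = (y2 - y1) / (x2 - x1)
= (55.16 - 21.19) / (53 - 21)
= 33.9700 / 32
= 1.0616

1.0616


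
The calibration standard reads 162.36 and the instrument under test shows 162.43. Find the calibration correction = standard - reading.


Correction = standard - reading
= 162.36 - 162.43
= -0.0700

-0.0700


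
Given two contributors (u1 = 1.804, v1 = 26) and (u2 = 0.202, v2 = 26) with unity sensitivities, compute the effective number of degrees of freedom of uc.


uc = sqrt(u1^2 + u2^2) = sqrt(1.804^2 + 0.202^2) = 1.8152741
v_eff = uc^4 / (u1^4/v1 + u2^4/v2)
= 1.8152741^4 / (1.804^4/26 + 0.202^4/26)
= 10.858475 / 0.40741879
v_eff = 26.6519

26.6519


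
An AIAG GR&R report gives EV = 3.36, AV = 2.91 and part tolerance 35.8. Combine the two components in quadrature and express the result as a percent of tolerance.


GRR = sqrt(EV^2 + AV^2) = sqrt(3.36^2 + 2.91^2) = 4.4449634
%GRR = GRR / tol * 100 = 4.4449634 / 35.8 * 100
%GRR = 12.4161

12.4161


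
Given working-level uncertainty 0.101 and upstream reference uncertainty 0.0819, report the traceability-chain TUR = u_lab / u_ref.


TUR = u_lab / u_ref
= 0.101 / 0.0819
= 1.2332

1.2332


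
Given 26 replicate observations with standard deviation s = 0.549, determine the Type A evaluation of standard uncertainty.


u_A = s / sqrt(n)
u_A = 0.549 / sqrt(26)
u_A = 0.549 / 5.0990195
u_A = 0.1077

0.1077


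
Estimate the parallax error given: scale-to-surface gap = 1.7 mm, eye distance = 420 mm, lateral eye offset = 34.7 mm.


error = h * offset / d
= 1.7 * 34.7 / 420
= 0.1405

0.1405


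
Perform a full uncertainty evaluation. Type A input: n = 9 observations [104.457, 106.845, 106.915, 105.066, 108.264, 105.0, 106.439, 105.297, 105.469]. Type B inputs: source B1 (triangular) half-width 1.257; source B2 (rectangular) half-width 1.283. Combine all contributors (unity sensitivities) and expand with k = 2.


mean = (104.457 + 106.845 + 106.915 + 105.066 + 108.264 + 105.0 + 106.439 + 105.297 + 105.469) / 9 = 105.9724444
s = sqrt(sum((x - mean)^2)/(n-1)) = 1.2192317
u_A = s / sqrt(n) = 1.2192317 / sqrt(9) = 0.40641057
u_B1 = 1.257 / sqrt(6) = 0.5131681
u_B2 = 1.283 / sqrt(3) = 0.7407404
uc = sqrt(0.40641057^2 + 0.5131681^2 + 0.7407404^2) = 0.98853801
U = k * uc = 2 * 0.98853801
U = 1.9771

1.9771


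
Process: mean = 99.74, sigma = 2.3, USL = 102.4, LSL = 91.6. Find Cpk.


Cpu = (USL - mean) / (3*sigma) = (102.4 - 99.74) / (3*2.3) = 0.3855
Cpl = (mean - LSL) / (3*sigma) = (99.74 - 91.6) / (3*2.3) = 1.1797
Cpk = min(Cpu, Cpl) = 0.3855

0.3855


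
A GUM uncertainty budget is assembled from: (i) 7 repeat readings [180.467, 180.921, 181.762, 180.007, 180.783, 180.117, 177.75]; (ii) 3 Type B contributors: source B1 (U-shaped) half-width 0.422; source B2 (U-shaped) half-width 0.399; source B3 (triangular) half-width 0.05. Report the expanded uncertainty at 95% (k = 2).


mean = (180.467 + 180.921 + 181.762 + 180.007 + 180.783 + 180.117 + 177.75) / 7 = 180.2581429
s = sqrt(sum((x - mean)^2)/(n-1)) = 1.2512552
u_A = s / sqrt(n) = 1.2512552 / sqrt(7) = 0.47293001
u_B1 = 0.422 / sqrt(2) = 0.29839906
u_B2 = 0.399 / sqrt(2) = 0.28213561
u_B3 = 0.05 / sqrt(6) = 0.020412415
uc = sqrt(0.47293001^2 + 0.29839906^2 + 0.28213561^2 + 0.020412415^2) = 0.62667532
U = k * uc = 2 * 0.62667532
U = 1.2534

1.2534


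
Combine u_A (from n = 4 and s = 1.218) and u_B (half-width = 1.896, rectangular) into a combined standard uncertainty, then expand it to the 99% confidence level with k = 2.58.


u_A = s / sqrt(n) = 1.218 / sqrt(4) = 0.609
u_B = half_width / sqrt(3) = 1.896 / sqrt(3) = 1.0946561
uc = sqrt(u_A^2 + u_B^2) = sqrt(0.609^2 + 1.0946561^2) = 1.2526584
U = k * uc = 2.58 * 1.2526584
U = 3.2319

3.2319


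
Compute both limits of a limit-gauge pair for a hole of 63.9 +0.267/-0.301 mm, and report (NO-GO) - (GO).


GO = nominal - lower_tol (smallest hole = maximum material condition)
GO = 63.9 - 0.301 = 63.599
NO-GO = nominal + upper_tol (largest hole = least material condition)
NO-GO = 63.9 + 0.267 = 64.167
spread = NO-GO - GO = 64.167 - 63.599 = 0.5680

0.5680


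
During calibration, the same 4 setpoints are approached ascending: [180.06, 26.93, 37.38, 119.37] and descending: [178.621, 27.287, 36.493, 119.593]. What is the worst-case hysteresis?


|180.06 - 178.621| = 1.4390
|26.93 - 27.287| = 0.3570
|37.38 - 36.493| = 0.8870
|119.37 - 119.593| = 0.2230
hysteresis = max(diffs) = 1.4390

1.4390


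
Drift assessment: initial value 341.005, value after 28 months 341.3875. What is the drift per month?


rate = (v2 - v1) / months
= (341.3875 - 341.005) / 28
= 0.3825 / 28
= 0.0137

0.0137


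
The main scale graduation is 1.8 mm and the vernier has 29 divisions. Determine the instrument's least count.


LC = MSD / n_div
= 1.8 / 29
= 0.0621

0.0621


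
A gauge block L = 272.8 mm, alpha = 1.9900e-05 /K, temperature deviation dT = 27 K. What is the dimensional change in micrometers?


dL = L * alpha * dT
= 272.8 * 1.9900e-05 * 27
= 0.1465754 mm
dL_um = 0.1465754 * 1000 = 146.5754 um

146.5754


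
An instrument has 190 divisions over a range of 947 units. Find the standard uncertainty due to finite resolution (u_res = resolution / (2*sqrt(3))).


resolution = range / divisions
resolution = 947 / 190 = 4.9842105
u_res = resolution / (2*sqrt(3))
u_res = 4.9842105 / 3.4641016
u_res = 1.4388

1.4388


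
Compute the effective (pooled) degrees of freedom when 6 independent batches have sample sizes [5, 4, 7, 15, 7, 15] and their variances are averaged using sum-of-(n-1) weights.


nu = sum_i (n_i - 1)
nu = ((5 - 1) + (4 - 1) + (7 - 1) + (15 - 1) + (7 - 1) + (15 - 1))
nu = 4 + 3 + 6 + 14 + 6 + 14
nu = 47

47


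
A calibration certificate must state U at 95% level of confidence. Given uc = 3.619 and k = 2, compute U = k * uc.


U = k * uc
U = 2 * 3.619
U = 7.2380

7.2380


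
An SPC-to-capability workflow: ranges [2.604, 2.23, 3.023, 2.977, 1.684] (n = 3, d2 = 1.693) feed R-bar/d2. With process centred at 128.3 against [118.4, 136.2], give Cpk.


R_bar = (2.604 + 2.23 + 3.023 + 2.977 + 1.684) / 5 = 2.5036
sigma = R_bar / d2 = 2.5036 / 1.693 = 1.478795
Cp = (USL - LSL)/(6*sigma) = (136.2 - 118.4)/(6*1.478795) = 2.0061
Cpu = (136.2 - 128.3)/(3*1.478795) = 1.7807
Cpl = (128.3 - 118.4)/(3*1.478795) = 2.2315
Cpk = min(Cpu, Cpl) = 1.7807

1.7807


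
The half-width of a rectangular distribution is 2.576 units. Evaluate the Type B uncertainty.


u_B = half_width / sqrt(3)
u_B = 2.576 / 1.7320508
u_B = 1.4873

1.4873


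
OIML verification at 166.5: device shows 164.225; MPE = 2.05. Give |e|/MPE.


e = indication - reference = 164.225 - 166.5 = -2.2750
|e| = 2.2750
ratio = |e| / MPE = 2.2750 / 2.05
ratio = 1.1098

1.1098


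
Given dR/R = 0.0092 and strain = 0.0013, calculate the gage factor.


GF = (dR/R) / epsilon
= 0.0092 / 0.0013
= 7.0769

7.0769


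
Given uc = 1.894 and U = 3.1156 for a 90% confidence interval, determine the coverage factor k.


k = U / uc
k = 3.1156 / 1.894
k = 1.645

1.645


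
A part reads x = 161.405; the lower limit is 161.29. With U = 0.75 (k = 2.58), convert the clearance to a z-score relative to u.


u = U / k = 0.75 / 2.58 = 0.29069767
margin = |LSL - x| = |161.29 - 161.405| = 0.115
z = margin / u = 0.115 / 0.29069767
z = 0.3956

0.3956


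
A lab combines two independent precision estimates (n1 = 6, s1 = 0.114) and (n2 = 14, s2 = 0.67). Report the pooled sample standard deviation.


s_p = sqrt(((n1-1)*s1^2 + (n2-1)*s2^2) / (n1+n2-2))
numerator = (6-1)*0.114^2 + (14-1)*0.67^2 = 0.06498 + 5.8357 = 5.90068
denominator = 6 + 14 - 2 = 18
s_p^2 = 5.90068 / 18 = 0.32781556
s_p = sqrt(0.32781556) = 0.5726

0.5726


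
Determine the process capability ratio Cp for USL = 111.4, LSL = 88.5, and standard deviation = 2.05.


Cp = (USL - LSL) / (6 * sigma)
= (111.4 - 88.5) / (6 * 2.05)
= 22.9000 / 12.3000
= 1.8618

1.8618


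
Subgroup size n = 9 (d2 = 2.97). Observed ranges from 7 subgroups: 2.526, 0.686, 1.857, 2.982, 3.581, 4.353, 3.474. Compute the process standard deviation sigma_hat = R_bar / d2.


R_bar = (2.526 + 0.686 + 1.857 + 2.982 + 3.581 + 4.353 + 3.474) / 7
R_bar = 19.459 / 7 = 2.7798571
sigma_hat = R_bar / d2 = 2.7798571 / 2.97 = 0.9360

0.9360


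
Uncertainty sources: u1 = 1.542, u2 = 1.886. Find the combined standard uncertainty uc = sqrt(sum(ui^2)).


uc = sqrt(1.542^2 + 1.886^2)
uc = sqrt(5.93476)
uc = 2.4361

2.4361


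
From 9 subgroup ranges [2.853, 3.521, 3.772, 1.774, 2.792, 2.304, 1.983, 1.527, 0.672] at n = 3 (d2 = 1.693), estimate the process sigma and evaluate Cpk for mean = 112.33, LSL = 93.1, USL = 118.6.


R_bar = (2.853 + 3.521 + 3.772 + 1.774 + 2.792 + 2.304 + 1.983 + 1.527 + 0.672) / 9 = 2.3553333
sigma = R_bar / d2 = 2.3553333 / 1.693 = 1.3912187
Cp = (USL - LSL)/(6*sigma) = (118.6 - 93.1)/(6*1.3912187) = 3.0549
Cpu = (118.6 - 112.33)/(3*1.3912187) = 1.5023
Cpl = (112.33 - 93.1)/(3*1.3912187) = 4.6075
Cpk = min(Cpu, Cpl) = 1.5023

1.5023


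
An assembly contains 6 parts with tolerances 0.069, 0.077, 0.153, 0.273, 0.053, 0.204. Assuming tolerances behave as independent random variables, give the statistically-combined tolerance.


RSS = sqrt(0.069^2 + 0.077^2 + 0.153^2 + 0.273^2 + 0.053^2 + 0.204^2)
= sqrt(0.153053)
= 0.3912

0.3912


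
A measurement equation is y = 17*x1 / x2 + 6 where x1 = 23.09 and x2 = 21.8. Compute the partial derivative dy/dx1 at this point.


y = 17*x1 / x2 + 6
dy/dx1 = 17/x2
Evaluate at x2 = 21.8: c1 = 17 / 21.8
c1 = 0.7798

0.7798


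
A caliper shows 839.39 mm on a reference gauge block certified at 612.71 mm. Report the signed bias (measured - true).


Systematic error = measured - true
= 839.39 - 612.71
= 226.6800

226.6800


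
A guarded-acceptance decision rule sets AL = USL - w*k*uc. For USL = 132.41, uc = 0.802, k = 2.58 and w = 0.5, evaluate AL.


U = k * uc = 2.58 * 0.802 = 2.06916
guard band g = w * U = 0.5 * 2.06916 = 1.03458
AL = USL - g = 132.41 - 1.03458
AL = 131.3754

131.3754


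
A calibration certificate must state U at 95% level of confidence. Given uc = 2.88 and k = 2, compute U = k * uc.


U = k * uc
U = 2 * 2.88
U = 5.7600

5.7600


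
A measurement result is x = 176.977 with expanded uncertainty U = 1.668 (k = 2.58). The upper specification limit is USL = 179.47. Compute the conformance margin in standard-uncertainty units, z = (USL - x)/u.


u = U / k = 1.668 / 2.58 = 0.64651163
margin = |USL - x| = |179.47 - 176.977| = 2.493
z = margin / u = 2.493 / 0.64651163
z = 3.8561

3.8561


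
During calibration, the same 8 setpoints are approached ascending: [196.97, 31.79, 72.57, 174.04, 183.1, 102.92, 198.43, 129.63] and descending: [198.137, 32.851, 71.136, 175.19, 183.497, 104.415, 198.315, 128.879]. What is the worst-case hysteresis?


|196.97 - 198.137| = 1.1670
|31.79 - 32.851| = 1.0610
|72.57 - 71.136| = 1.4340
|174.04 - 175.19| = 1.1500
|183.1 - 183.497| = 0.3970
|102.92 - 104.415| = 1.4950
|198.43 - 198.315| = 0.1150
|129.63 - 128.879| = 0.7510
hysteresis = max(diffs) = 1.4950

1.4950


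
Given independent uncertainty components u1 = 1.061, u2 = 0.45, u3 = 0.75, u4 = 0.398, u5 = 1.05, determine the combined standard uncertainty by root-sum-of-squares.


uc = sqrt(1.061^2 + 0.45^2 + 0.75^2 + 0.398^2 + 1.05^2)
uc = sqrt(3.151625)
uc = 1.7753

1.7753


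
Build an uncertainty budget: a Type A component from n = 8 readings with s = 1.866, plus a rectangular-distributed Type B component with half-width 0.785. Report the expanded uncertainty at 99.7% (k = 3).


u_A = s / sqrt(n) = 1.866 / sqrt(8) = 0.65973063
u_B = half_width / sqrt(3) = 0.785 / sqrt(3) = 0.45321996
uc = sqrt(u_A^2 + u_B^2) = sqrt(0.65973063^2 + 0.45321996^2) = 0.80040792
U = k * uc = 3 * 0.80040792
U = 2.4012

2.4012


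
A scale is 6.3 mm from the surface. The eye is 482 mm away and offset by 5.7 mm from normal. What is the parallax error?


error = h * offset / d
= 6.3 * 5.7 / 482
= 0.0745

0.0745


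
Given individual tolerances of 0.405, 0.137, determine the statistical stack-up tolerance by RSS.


RSS = sqrt(0.405^2 + 0.137^2)
= sqrt(0.182794)
= 0.4275

0.4275


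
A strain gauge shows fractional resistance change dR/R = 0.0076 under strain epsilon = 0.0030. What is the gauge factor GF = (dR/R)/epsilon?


GF = (dR/R) / epsilon
= 0.0076 / 0.0030
= 2.5333

2.5333


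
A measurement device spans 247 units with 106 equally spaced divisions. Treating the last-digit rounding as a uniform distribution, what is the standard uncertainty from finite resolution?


resolution = range / divisions
resolution = 247 / 106 = 2.3301887
u_res = resolution / (2*sqrt(3))
u_res = 2.3301887 / 3.4641016
u_res = 0.6727

0.6727


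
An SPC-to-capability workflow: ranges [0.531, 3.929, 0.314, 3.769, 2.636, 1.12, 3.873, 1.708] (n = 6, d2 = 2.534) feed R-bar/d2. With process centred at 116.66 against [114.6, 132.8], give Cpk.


R_bar = (0.531 + 3.929 + 0.314 + 3.769 + 2.636 + 1.12 + 3.873 + 1.708) / 8 = 2.235
sigma = R_bar / d2 = 2.235 / 2.534 = 0.88200474
Cp = (USL - LSL)/(6*sigma) = (132.8 - 114.6)/(6*0.88200474) = 3.4391
Cpu = (132.8 - 116.66)/(3*0.88200474) = 6.0997
Cpl = (116.66 - 114.6)/(3*0.88200474) = 0.7785
Cpk = min(Cpu, Cpl) = 0.7785

0.7785


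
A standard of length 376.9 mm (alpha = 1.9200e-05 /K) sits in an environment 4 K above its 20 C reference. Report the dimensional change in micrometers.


dL = L * alpha * dT
= 376.9 * 1.9200e-05 * 4
= 0.0289459 mm
dL_um = 0.0289459 * 1000 = 28.9459 um

28.9459


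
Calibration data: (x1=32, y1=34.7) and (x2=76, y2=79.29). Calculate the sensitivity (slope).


slope = (y2 - y1) / (x2 - x1)
= (79.29 - 34.7) / (76 - 32)
= 44.5900 / 44
= 1.0134

1.0134


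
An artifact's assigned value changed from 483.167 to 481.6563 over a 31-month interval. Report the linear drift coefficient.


rate = (v2 - v1) / months
= (481.6563 - 483.167) / 31
= -1.5107 / 31
= -0.0487

-0.0487


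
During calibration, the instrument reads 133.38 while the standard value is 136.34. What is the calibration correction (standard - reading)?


Correction = standard - reading
= 136.34 - 133.38
= 2.9600

2.9600


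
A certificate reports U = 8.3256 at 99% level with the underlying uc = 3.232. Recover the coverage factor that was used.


k = U / uc
k = 8.3256 / 3.232
k = 2.576

2.576


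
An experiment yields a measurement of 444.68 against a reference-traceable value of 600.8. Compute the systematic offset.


Systematic error = measured - true
= 444.68 - 600.8
= -156.1200

-156.1200


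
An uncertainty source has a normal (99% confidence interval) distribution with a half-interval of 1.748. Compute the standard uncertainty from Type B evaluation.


u_B = half_width / 2.576
u_B = 1.748 / 2.576
u_B = 0.6786

0.6786


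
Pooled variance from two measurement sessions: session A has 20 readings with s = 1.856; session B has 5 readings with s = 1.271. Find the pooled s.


s_p = sqrt(((n1-1)*s1^2 + (n2-1)*s2^2) / (n1+n2-2))
numerator = (20-1)*1.856^2 + (5-1)*1.271^2 = 65.449984 + 6.461764 = 71.911748
denominator = 20 + 5 - 2 = 23
s_p^2 = 71.911748 / 23 = 3.1265977
s_p = sqrt(3.1265977) = 1.7682

1.7682


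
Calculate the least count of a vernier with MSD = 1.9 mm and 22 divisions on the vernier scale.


LC = MSD / n_div
= 1.9 / 22
= 0.0864

0.0864


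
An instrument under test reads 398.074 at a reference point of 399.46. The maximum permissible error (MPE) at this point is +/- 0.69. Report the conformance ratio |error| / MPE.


e = indication - reference = 398.074 - 399.46 = -1.3860
|e| = 1.3860
ratio = |e| / MPE = 1.3860 / 0.69
ratio = 2.0087

2.0087


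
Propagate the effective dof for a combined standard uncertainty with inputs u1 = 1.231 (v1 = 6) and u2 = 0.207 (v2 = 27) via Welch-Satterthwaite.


uc = sqrt(u1^2 + u2^2) = sqrt(1.231^2 + 0.207^2) = 1.2482828
v_eff = uc^4 / (u1^4/v1 + u2^4/v2)
= 1.2482828^4 / (1.231^4/6 + 0.207^4/27)
= 2.4280182 / 0.38278783
v_eff = 6.3430

6.3430


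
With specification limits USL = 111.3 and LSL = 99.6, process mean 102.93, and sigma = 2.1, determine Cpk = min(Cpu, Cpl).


Cpu = (USL - mean) / (3*sigma) = (111.3 - 102.93) / (3*2.1) = 1.3286
Cpl = (mean - LSL) / (3*sigma) = (102.93 - 99.6) / (3*2.1) = 0.5286
Cpk = min(Cpu, Cpl) = 0.5286

0.5286


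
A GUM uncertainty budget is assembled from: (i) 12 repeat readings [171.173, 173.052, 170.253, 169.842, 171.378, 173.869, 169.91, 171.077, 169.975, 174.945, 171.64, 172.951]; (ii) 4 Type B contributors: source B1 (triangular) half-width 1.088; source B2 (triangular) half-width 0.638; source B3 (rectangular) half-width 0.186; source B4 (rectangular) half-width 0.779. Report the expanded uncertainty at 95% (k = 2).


mean = (171.173 + 173.052 + 170.253 + 169.842 + 171.378 + 173.869 + 169.91 + 171.077 + 169.975 + 174.945 + 171.64 + 172.951) / 12 = 171.6720833
s = sqrt(sum((x - mean)^2)/(n-1)) = 1.6819085
u_A = s / sqrt(n) = 1.6819085 / sqrt(12) = 0.48552516
u_B1 = 1.088 / sqrt(6) = 0.44417414
u_B2 = 0.638 / sqrt(6) = 0.26046241
u_B3 = 0.186 / sqrt(3) = 0.10738715
u_B4 = 0.779 / sqrt(3) = 0.44975586
uc = sqrt(0.48552516^2 + 0.44417414^2 + 0.26046241^2 + 0.10738715^2 + 0.44975586^2) = 0.84538651
U = k * uc = 2 * 0.84538651
U = 1.6908

1.6908


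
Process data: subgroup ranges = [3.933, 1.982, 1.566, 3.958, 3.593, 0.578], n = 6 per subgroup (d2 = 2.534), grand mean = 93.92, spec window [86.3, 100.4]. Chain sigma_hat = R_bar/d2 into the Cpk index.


R_bar = (3.933 + 1.982 + 1.566 + 3.958 + 3.593 + 0.578) / 6 = 2.6016667
sigma = R_bar / d2 = 2.6016667 / 2.534 = 1.0267035
Cp = (USL - LSL)/(6*sigma) = (100.4 - 86.3)/(6*1.0267035) = 2.2889
Cpu = (100.4 - 93.92)/(3*1.0267035) = 2.1038
Cpl = (93.92 - 86.3)/(3*1.0267035) = 2.4739
Cpk = min(Cpu, Cpl) = 2.1038

2.1038


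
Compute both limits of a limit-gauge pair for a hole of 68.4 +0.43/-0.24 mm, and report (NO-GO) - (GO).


GO = nominal - lower_tol (smallest hole = maximum material condition)
GO = 68.4 - 0.24 = 68.16
NO-GO = nominal + upper_tol (largest hole = least material condition)
NO-GO = 68.4 + 0.43 = 68.83
spread = NO-GO - GO = 68.83 - 68.16 = 0.6700

0.6700


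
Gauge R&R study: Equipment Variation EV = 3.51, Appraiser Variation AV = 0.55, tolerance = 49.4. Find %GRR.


GRR = sqrt(EV^2 + AV^2) = sqrt(3.51^2 + 0.55^2) = 3.5528299
%GRR = GRR / tol * 100 = 3.5528299 / 49.4 * 100
%GRR = 7.1920

7.1920


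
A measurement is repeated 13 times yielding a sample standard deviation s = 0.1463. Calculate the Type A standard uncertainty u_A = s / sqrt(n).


u_A = s / sqrt(n)
u_A = 0.1463 / sqrt(13)
u_A = 0.1463 / 3.6055513
u_A = 0.0406

0.0406


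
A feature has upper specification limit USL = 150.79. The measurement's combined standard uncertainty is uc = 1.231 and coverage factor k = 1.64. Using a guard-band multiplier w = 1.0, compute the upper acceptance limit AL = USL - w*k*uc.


U = k * uc = 1.64 * 1.231 = 2.01884
guard band g = w * U = 1.0 * 2.01884 = 2.01884
AL = USL - g = 150.79 - 2.01884
AL = 148.7712

148.7712


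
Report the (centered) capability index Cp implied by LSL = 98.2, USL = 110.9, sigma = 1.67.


Cp = (USL - LSL) / (6 * sigma)
= (110.9 - 98.2) / (6 * 1.67)
= 12.7000 / 10.0200
= 1.2675

1.2675


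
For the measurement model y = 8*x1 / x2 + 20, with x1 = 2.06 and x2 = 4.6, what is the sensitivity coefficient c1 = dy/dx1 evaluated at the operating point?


y = 8*x1 / x2 + 20
dy/dx1 = 8/x2
Evaluate at x2 = 4.6: c1 = 8 / 4.6
c1 = 1.7391

1.7391


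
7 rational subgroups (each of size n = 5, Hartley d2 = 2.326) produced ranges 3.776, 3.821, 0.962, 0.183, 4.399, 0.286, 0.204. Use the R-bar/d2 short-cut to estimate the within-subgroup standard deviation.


R_bar = (3.776 + 3.821 + 0.962 + 0.183 + 4.399 + 0.286 + 0.204) / 7
R_bar = 13.631 / 7 = 1.9472857
sigma_hat = R_bar / d2 = 1.9472857 / 2.326 = 0.8372

0.8372


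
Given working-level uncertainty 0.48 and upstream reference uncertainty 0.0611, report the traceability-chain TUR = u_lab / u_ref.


TUR = u_lab / u_ref
= 0.48 / 0.0611
= 7.8560

7.8560


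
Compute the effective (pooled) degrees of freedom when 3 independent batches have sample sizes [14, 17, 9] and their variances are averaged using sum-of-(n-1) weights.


nu = sum_i (n_i - 1)
nu = ((14 - 1) + (17 - 1) + (9 - 1))
nu = 13 + 16 + 8
nu = 37

37


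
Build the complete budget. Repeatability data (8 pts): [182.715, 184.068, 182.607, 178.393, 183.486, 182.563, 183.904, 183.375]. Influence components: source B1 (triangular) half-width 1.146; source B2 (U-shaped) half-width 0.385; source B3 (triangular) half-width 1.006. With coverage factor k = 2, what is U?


mean = (182.715 + 184.068 + 182.607 + 178.393 + 183.486 + 182.563 + 183.904 + 183.375) / 8 = 182.638875
s = sqrt(sum((x - mean)^2)/(n-1)) = 1.8103852
u_A = s / sqrt(n) = 1.8103852 / sqrt(8) = 0.64006783
u_B1 = 1.146 / sqrt(6) = 0.46785254
u_B2 = 0.385 / sqrt(2) = 0.27223611
u_B3 = 1.006 / sqrt(6) = 0.41069778
uc = sqrt(0.64006783^2 + 0.46785254^2 + 0.27223611^2 + 0.41069778^2) = 0.93346558
U = k * uc = 2 * 0.93346558
U = 1.8669

1.8669


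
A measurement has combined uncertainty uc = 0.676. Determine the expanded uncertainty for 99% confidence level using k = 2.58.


U = k * uc
U = 2.58 * 0.676
U = 1.7441

1.7441


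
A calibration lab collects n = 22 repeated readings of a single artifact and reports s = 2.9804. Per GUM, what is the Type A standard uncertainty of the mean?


u_A = s / sqrt(n)
u_A = 2.9804 / sqrt(22)
u_A = 2.9804 / 4.6904158
u_A = 0.6354

0.6354


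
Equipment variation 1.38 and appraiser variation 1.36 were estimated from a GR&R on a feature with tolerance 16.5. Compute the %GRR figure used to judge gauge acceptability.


GRR = sqrt(EV^2 + AV^2) = sqrt(1.38^2 + 1.36^2) = 1.9375242
%GRR = GRR / tol * 100 = 1.9375242 / 16.5 * 100
%GRR = 11.7426

11.7426


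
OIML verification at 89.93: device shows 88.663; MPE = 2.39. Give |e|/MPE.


e = indication - reference = 88.663 - 89.93 = -1.2670
|e| = 1.2670
ratio = |e| / MPE = 1.2670 / 2.39
ratio = 0.5301

0.5301


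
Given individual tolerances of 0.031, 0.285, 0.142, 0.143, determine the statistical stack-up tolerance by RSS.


RSS = sqrt(0.031^2 + 0.285^2 + 0.142^2 + 0.143^2)
= sqrt(0.122799)
= 0.3504

0.3504


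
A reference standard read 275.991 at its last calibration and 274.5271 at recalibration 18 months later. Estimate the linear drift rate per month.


rate = (v2 - v1) / months
= (274.5271 - 275.991) / 18
= -1.4639 / 18
= -0.0813

-0.0813


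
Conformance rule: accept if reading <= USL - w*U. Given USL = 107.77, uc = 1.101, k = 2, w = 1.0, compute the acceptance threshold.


U = k * uc = 2 * 1.101 = 2.202
guard band g = w * U = 1.0 * 2.202 = 2.202
AL = USL - g = 107.77 - 2.202
AL = 105.5680

105.5680


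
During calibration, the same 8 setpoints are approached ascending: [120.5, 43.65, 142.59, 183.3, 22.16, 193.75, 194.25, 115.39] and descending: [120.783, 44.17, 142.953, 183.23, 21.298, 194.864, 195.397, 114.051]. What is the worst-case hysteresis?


|120.5 - 120.783| = 0.2830
|43.65 - 44.17| = 0.5200
|142.59 - 142.953| = 0.3630
|183.3 - 183.23| = 0.0700
|22.16 - 21.298| = 0.8620
|193.75 - 194.864| = 1.1140
|194.25 - 195.397| = 1.1470
|115.39 - 114.051| = 1.3390
hysteresis = max(diffs) = 1.3390

1.3390


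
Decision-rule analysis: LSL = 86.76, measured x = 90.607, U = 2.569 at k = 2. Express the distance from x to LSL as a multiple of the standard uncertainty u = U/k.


u = U / k = 2.569 / 2 = 1.2845
margin = |LSL - x| = |86.76 - 90.607| = 3.847
z = margin / u = 3.847 / 1.2845
z = 2.9949

2.9949


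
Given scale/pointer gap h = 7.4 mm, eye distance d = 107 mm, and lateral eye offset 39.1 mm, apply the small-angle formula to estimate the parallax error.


error = h * offset / d
= 7.4 * 39.1 / 107
= 2.7041

2.7041


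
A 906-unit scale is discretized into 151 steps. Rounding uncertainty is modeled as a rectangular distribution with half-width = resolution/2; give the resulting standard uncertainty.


resolution = range / divisions
resolution = 906 / 151 = 6
u_res = resolution / (2*sqrt(3))
u_res = 6 / 3.4641016
u_res = 1.7321

1.7321


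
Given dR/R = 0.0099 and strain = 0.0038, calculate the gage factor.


GF = (dR/R) / epsilon
= 0.0099 / 0.0038
= 2.6053

2.6053


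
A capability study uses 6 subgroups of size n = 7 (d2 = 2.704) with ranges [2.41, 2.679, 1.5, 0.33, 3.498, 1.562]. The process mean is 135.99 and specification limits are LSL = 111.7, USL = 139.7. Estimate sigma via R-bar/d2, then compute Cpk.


R_bar = (2.41 + 2.679 + 1.5 + 0.33 + 3.498 + 1.562) / 6 = 1.9965
sigma = R_bar / d2 = 1.9965 / 2.704 = 0.73835059
Cp = (USL - LSL)/(6*sigma) = (139.7 - 111.7)/(6*0.73835059) = 6.3204
Cpu = (139.7 - 135.99)/(3*0.73835059) = 1.6749
Cpl = (135.99 - 111.7)/(3*0.73835059) = 10.9659
Cpk = min(Cpu, Cpl) = 1.6749

1.6749


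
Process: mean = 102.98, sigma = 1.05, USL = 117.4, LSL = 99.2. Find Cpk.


Cpu = (USL - mean) / (3*sigma) = (117.4 - 102.98) / (3*1.05) = 4.5778
Cpl = (mean - LSL) / (3*sigma) = (102.98 - 99.2) / (3*1.05) = 1.2000
Cpk = min(Cpu, Cpl) = 1.2000

1.2000


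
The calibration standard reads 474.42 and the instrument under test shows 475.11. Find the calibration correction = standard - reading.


Correction = standard - reading
= 474.42 - 475.11
= -0.6900

-0.6900


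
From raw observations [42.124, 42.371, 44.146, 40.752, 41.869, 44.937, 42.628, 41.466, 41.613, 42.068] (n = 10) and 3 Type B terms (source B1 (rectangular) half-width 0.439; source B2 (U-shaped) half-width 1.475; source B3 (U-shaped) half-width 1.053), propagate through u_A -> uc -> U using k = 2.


mean = (42.124 + 42.371 + 44.146 + 40.752 + 41.869 + 44.937 + 42.628 + 41.466 + 41.613 + 42.068) / 10 = 42.3974
s = sqrt(sum((x - mean)^2)/(n-1)) = 1.256699
u_A = s / sqrt(n) = 1.256699 / sqrt(10) = 0.39740312
u_B1 = 0.439 / sqrt(3) = 0.25345677
u_B2 = 1.475 / sqrt(2) = 1.0429825
u_B3 = 1.053 / sqrt(2) = 0.74458344
uc = sqrt(0.39740312^2 + 0.25345677^2 + 1.0429825^2 + 0.74458344^2) = 1.3654254
U = k * uc = 2 * 1.3654254
U = 2.7309

2.7309


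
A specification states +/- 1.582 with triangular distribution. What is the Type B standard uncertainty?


u_B = half_width / sqrt(6)
u_B = 1.582 / 2.4494897
u_B = 0.6458

0.6458


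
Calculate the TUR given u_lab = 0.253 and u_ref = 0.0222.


TUR = u_lab / u_ref
= 0.253 / 0.0222
= 11.3964

11.3964


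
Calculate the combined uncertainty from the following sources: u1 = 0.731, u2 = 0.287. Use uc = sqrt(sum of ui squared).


uc = sqrt(0.731^2 + 0.287^2)
uc = sqrt(0.61673)
uc = 0.7853

0.7853


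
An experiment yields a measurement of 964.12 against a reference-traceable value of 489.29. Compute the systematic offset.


Systematic error = measured - true
= 964.12 - 489.29
= 474.8300

474.8300


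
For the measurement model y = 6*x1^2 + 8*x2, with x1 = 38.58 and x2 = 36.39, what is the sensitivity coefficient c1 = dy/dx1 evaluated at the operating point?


y = 6*x1^2 + 8*x2
dy/dx1 = 2*6*x1
Evaluate at x1 = 38.58: c1 = 12 * 38.58
c1 = 462.9600

462.9600


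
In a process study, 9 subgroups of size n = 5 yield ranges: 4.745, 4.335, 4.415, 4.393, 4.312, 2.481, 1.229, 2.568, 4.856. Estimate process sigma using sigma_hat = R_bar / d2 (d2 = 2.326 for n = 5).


R_bar = (4.745 + 4.335 + 4.415 + 4.393 + 4.312 + 2.481 + 1.229 + 2.568 + 4.856) / 9
R_bar = 33.334 / 9 = 3.7037778
sigma_hat = R_bar / d2 = 3.7037778 / 2.326 = 1.5923

1.5923


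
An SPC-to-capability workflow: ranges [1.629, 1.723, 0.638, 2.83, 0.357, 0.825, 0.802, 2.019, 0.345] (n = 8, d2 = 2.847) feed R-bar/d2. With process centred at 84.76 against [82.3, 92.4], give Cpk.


R_bar = (1.629 + 1.723 + 0.638 + 2.83 + 0.357 + 0.825 + 0.802 + 2.019 + 0.345) / 9 = 1.2408889
sigma = R_bar / d2 = 1.2408889 / 2.847 = 0.43585841
Cp = (USL - LSL)/(6*sigma) = (92.4 - 82.3)/(6*0.43585841) = 3.8621
Cpu = (92.4 - 84.76)/(3*0.43585841) = 5.8429
Cpl = (84.76 - 82.3)/(3*0.43585841) = 1.8813
Cpk = min(Cpu, Cpl) = 1.8813

1.8813


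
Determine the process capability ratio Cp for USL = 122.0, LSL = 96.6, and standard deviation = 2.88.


Cp = (USL - LSL) / (6 * sigma)
= (122.0 - 96.6) / (6 * 2.88)
= 25.4000 / 17.2800
= 1.4699

1.4699


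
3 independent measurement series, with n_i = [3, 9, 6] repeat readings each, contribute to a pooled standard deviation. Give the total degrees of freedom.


nu = sum_i (n_i - 1)
nu = ((3 - 1) + (9 - 1) + (6 - 1))
nu = 2 + 8 + 5
nu = 15

15


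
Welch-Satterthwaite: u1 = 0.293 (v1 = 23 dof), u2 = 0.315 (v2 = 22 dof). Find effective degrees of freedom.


uc = sqrt(u1^2 + u2^2) = sqrt(0.293^2 + 0.315^2) = 0.43020228
v_eff = uc^4 / (u1^4/v1 + u2^4/v2)
= 0.43020228^4 / (0.293^4/23 + 0.315^4/22)
= 0.034252386 / 0.00076796429
v_eff = 44.6015

44.6015


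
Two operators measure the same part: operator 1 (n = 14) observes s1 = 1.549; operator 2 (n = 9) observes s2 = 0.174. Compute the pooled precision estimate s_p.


s_p = sqrt(((n1-1)*s1^2 + (n2-1)*s2^2) / (n1+n2-2))
numerator = (14-1)*1.549^2 + (9-1)*0.174^2 = 31.192213 + 0.242208 = 31.434421
denominator = 14 + 9 - 2 = 21
s_p^2 = 31.434421 / 21 = 1.4968772
s_p = sqrt(1.4968772) = 1.2235

1.2235


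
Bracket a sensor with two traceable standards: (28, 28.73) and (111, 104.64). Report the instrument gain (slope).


slope = (y2 - y1) / (x2 - x1)
= (104.64 - 28.73) / (111 - 28)
= 75.9100 / 83
= 0.9146

0.9146
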